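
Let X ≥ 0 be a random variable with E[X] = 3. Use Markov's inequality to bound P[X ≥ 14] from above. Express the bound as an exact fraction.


μ = E[X] = 3, a = 14.
Markov: P[X ≥ 14] ≤ μ/a = (3)/14 = 3/14.
Numerically: ≈ 0.214286.
(Since a = 14 > μ = 3.000000, the bound 3/14 is < 1 and informative.)

P[X ≥ 14] ≤ 3/14 ≈ 0.214286.


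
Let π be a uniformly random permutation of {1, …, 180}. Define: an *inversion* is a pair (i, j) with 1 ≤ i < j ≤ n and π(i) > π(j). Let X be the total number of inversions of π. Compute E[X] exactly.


Write X = Σ X_I over the C(180, 2) = 16110 pairs i < j, with X_I the indicator of one inversion.
There are 16110 indicators.
For each fixed pair i < j, the values π(i) and π(j) are two distinct elements of {1, …, 180} in uniformly random order; by symmetry P[π(i) > π(j)] = 1/2.
By linearity: E[X] = 16110 · (1/2) = C(180, 2) · (1/2) = 16110/2 = 8055 ≈ 8055.000000.

E[X] = 8055 = 8055.000000.


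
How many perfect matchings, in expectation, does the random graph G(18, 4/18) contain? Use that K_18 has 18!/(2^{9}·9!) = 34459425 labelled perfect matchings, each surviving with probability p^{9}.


K_18 has 18!/(2^{9}·9!) = 34459425 labelled perfect matchings.
For each such perfect matching H, let X_H = 1 if all 9 edges of H are present in G. Then P[X_H = 1] = p^{9} = (2/9)^{9} = 512/387420489.
By linearity: E[X] = Σ_H E[X_H] = 34459425 · p^{9} = 34459425 · 512/387420489 = 217817600/4782969.
Numerically: E[X] ≈ 45.5.

E[X] = 34459425 · (2/9)^{9} = 217817600/4782969 ≈ 45.5.


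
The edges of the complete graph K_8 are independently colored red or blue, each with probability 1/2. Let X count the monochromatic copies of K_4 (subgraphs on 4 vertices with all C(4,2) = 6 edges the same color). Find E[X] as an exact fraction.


Let X = Σ_S X_S over the C(8, 4) = 70 subsets S of size 4, where X_S = 1 if the K_4 on S is monochromatic.
For a fixed S, the K_4 on S has C(4, 2) = 6 edges. P[all 6 edges red] = (1/2)^6, and likewise for blue, so P[monochromatic] = 2·(1/2)^6 = 2^{1 − 6} = 1/32.
By linearity: E[X] = C(8, 4) · 2^{1 − 6} = 70 · 1/32 = 35/16.
Numerically: E[X] ≈ 2.1875.

E[X] = C(8,4)·2^(1−C(4,2)) = 35/16 ≈ 2.1875.


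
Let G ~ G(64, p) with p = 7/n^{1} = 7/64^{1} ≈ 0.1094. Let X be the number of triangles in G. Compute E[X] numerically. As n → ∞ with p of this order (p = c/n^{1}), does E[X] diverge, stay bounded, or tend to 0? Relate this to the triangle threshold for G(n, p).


Number of potential triangles: C(64, 3) = 41664.
Each occurs with probability p³ ≈ (0.1094)³ ≈ 1.308441e-03.
By linearity: E[X] = C(64, 3)·p³ ≈ 41664 · 1.308441e-03 ≈ 54.5149.
Here α = 1, so p = 7/n is exactly at the triangle threshold p ~ 1/n. Asymptotically E[X] → c³/6 = 7³/6 = 343/6 ≈ 57.1667, a bounded constant. In this regime the triangle count is asymptotically Poisson(c³/6).

E[X] ≈ 54.5149; in regime p = Θ(1/n^{1}) E[X] stays bounded (at the triangle threshold p ~ 1/n).


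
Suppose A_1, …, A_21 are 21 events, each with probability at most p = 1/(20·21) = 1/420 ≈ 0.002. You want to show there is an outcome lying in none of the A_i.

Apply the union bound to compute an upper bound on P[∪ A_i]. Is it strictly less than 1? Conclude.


Union bound: P[∪_{i=1}^{21} A_i] ≤ Σ_i P[A_i] ≤ 21·p = 21·(1/420) = 1/20.
Numerically: 1/20 ≈ 0.050.
Is 1/20 < 1? YES.
Since P[∪ A_i] ≤ 1/20 < 1, the complement has P[∩ A_i^c] ≥ 1 − 1/20 = 19/20 > 0, so some outcome avoids every A_i.

21·p = 1/20 ≈ 0.050; existence CERTIFIED by the union bound.


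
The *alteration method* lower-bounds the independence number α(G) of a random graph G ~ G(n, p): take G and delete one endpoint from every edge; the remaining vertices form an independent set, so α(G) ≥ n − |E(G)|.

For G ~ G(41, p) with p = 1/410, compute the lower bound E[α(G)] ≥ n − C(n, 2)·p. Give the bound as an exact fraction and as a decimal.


E[|E(G)|] = C(41, 2)·p = 820 · (1/410) = 2.
E[α(G)] ≥ n − E[|E(G)|] = 41 − 2 = 39.
Numerically: ≈ 39.000000.
(This is only a lower bound; the true E[α(G)] may be larger.)

E[α(G)] ≥ 39 ≈ 39.000000.


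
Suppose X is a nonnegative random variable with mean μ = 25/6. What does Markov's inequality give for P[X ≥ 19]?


μ = E[X] = 25/6, a = 19.
Markov: P[X ≥ 19] ≤ μ/a = (25/6)/19 = 25/114.
Numerically: ≈ 0.21930.
(Since a = 19 > μ = 4.16667, the bound 25/114 is < 1 and informative.)

P[X ≥ 19] ≤ 25/114 ≈ 0.21930.


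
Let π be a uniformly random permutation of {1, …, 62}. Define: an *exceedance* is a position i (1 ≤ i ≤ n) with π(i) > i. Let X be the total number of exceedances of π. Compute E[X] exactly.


Write X = Σ_{i=1}^{62} X_i, where X_i = 1_{π(i) > i}.
For each fixed i, π(i) is uniform over {1, …, 62} (marginal of a uniform permutation), so P[π(i) > i] = (n − i)/n. Summing: Σ_{i=1}^{62} (n − i)/n = (0 + 1 + … + 61)/62 = 62(62 − 1)/(2·62) = (62 − 1)/2.
Hence E[X] = Σ_{i=1}^{62} (62 − i)/62 = 61/2 ≈ 30.500.

E[X] = 61/2 = 30.500.


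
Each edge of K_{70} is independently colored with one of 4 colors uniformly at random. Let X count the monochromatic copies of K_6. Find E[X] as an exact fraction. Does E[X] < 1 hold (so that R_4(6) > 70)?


E[X] = C(70, 6) · 4^{1 − 15} = 131115985 · 4^{−14} = 131115985/268435456.
As a reduced fraction: E[X] = 131115985/268435456 ≈ 0.4884.
Is E[X] < 1? YES.
Since E[X] < 1, there exists a 4-coloring of K_{70} with no monochromatic K_6; hence R_4(6) > 70.

E[X] = 131115985/268435456 ≈ 0.4884; E[X] < 1, so R_4(6) > 70.


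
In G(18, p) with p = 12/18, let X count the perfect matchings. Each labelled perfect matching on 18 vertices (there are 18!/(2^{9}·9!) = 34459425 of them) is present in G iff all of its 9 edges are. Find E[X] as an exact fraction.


K_18 has 18!/(2^{9}·9!) = 34459425 labelled perfect matchings.
For each such perfect matching H, let X_H = 1 if all 9 edges of H are present in G. Then P[X_H = 1] = p^{9} = (2/3)^{9} = 512/19683.
By linearity: E[X] = Σ_H E[X_H] = 34459425 · p^{9} = 34459425 · 512/19683 = 217817600/243.
Numerically: E[X] ≈ 8.9637e+05.

E[X] = 34459425 · (2/3)^{9} = 217817600/243 ≈ 8.9637e+05.


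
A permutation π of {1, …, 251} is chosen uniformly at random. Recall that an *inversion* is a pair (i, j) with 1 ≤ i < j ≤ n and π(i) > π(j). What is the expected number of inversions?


Write X = Σ X_I over the C(251, 2) = 31375 pairs i < j, with X_I the indicator of one inversion.
There are 31375 indicators.
For each fixed pair i < j, the values π(i) and π(j) are two distinct elements of {1, …, 251} in uniformly random order; by symmetry P[π(i) > π(j)] = 1/2.
By linearity: E[X] = 31375 · (1/2) = C(251, 2) · (1/2) = 31375/2 = 31375/2 ≈ 15687.50000.

E[X] = 31375/2 = 15687.50000.


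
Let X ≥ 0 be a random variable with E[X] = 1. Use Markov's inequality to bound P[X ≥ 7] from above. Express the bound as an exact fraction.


μ = E[X] = 1, a = 7.
Markov: P[X ≥ 7] ≤ μ/a = (1)/7 = 1/7.
Numerically: ≈ 0.1429.
(Since a = 7 > μ = 1.0000, the bound 1/7 is < 1 and informative.)

P[X ≥ 7] ≤ 1/7 ≈ 0.1429.


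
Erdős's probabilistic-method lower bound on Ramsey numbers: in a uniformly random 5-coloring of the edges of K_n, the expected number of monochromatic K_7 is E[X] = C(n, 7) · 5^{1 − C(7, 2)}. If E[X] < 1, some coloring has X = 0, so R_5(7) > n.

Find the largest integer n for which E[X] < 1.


We need C(n, 7) · 5^{1 − 21} < 1, i.e. C(n, 7) < 5^{21 − 1} = 95367431640625.
Check values of n near the boundary:
  n = 332: C(332, 7) = 82772214646616; 82772214646616 < 95367431640625? YES
  n = 333: C(333, 7) = 84549532139028; 84549532139028 < 95367431640625? YES
  n = 334: C(334, 7) = 86359460961576; 86359460961576 < 95367431640625? YES
  n = 335: C(335, 7) = 88202498238195; 88202498238195 < 95367431640625? YES
  n = 336: C(336, 7) = 90079147136880; 90079147136880 < 95367431640625? YES
  n = 337: C(337, 7) = 91989916924632; 91989916924632 < 95367431640625? YES
  n = 338: C(338, 7) = 93935323022736; 93935323022736 < 95367431640625? YES
  n = 339: C(339, 7) = 95915887062372; 95915887062372 < 95367431640625? NO
  n = 340: C(340, 7) = 97932136940560; 97932136940560 < 95367431640625? NO
The largest n with C(n, 7) < 95367431640625 is n = 338 (where E[X] = 93935323022736/95367431640625 ≈ 0.98498). Hence R_5(7) > 338, i.e. R_5(7) ≥ 339.

Largest n = 338; hence R_5(7) > 338.


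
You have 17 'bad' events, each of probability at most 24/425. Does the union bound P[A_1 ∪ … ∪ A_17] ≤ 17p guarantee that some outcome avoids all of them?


Union bound: P[∪_{i=1}^{17} A_i] ≤ Σ_i P[A_i] ≤ 17·p = 17·(24/425) = 24/25.
Numerically: 24/25 ≈ 0.9600000.
Is 24/25 < 1? YES.
Since P[∪ A_i] ≤ 24/25 < 1, the complement has P[∩ A_i^c] ≥ 1 − 24/25 = 1/25 > 0, so some outcome avoids every A_i.

17·p = 24/25 ≈ 0.9600000; existence CERTIFIED by the union bound.


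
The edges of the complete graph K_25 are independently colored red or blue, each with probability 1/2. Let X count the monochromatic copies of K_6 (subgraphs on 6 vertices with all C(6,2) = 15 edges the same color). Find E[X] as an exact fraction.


Let X = Σ_S X_S over the C(25, 6) = 177100 subsets S of size 6, where X_S = 1 if the K_6 on S is monochromatic.
For a fixed S, the K_6 on S has C(6, 2) = 15 edges. P[all 15 edges red] = (1/2)^15, and likewise for blue, so P[monochromatic] = 2·(1/2)^15 = 2^{1 − 15} = 1/16384.
Summing: E[X] = C(25, 6) · 2^{1 − 15} = 177100 · 1/16384 = 44275/4096.
Numerically: E[X] ≈ 10.809.

E[X] = C(25,6)·2^(1−C(6,2)) = 44275/4096 ≈ 10.809.


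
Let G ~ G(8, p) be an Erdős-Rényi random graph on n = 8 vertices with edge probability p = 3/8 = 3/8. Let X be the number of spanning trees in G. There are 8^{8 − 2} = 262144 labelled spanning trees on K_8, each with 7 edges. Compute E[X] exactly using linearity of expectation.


K_8 has 8^{8 − 2} = 262144 labelled spanning trees.
For each such spanning tree H, let X_H = 1 if all 7 edges of H are present in G. Then P[X_H = 1] = p^{7} = (3/8)^{7} = 2187/2097152.
By linearity of expectation: E[X] = Σ_H E[X_H] = 262144 · p^{7} = 262144 · 2187/2097152 = 2187/8.
Numerically: E[X] ≈ 273.375.

E[X] = 262144 · (3/8)^{7} = 2187/8 ≈ 273.375.


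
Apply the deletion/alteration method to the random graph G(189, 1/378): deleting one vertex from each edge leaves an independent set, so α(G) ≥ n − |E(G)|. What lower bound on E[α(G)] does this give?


E[|E(G)|] = C(189, 2)·p = 17766 · (1/378) = 47.
E[α(G)] ≥ n − E[|E(G)|] = 189 − 47 = 142.
Numerically: ≈ 142.00000.
(This is only a lower bound; the true E[α(G)] may be larger.)

E[α(G)] ≥ 142 ≈ 142.00000.


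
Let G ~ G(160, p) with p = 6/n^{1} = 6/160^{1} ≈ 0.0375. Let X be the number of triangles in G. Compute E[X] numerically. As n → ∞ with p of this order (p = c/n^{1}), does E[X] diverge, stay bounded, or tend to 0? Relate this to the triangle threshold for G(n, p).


Number of potential triangles: C(160, 3) = 669920.
Each occurs with probability p³ ≈ (0.0375)³ ≈ 5.27344e-05.
By linearity: E[X] = C(160, 3)·p³ ≈ 669920 · 5.27344e-05 ≈ 35.328.
Here α = 1, so p = 6/n is exactly at the triangle threshold p ~ 1/n. Asymptotically E[X] → c³/6 = 6³/6 = 36 ≈ 36.000, a bounded constant. In this regime the triangle count is asymptotically Poisson(c³/6).

E[X] ≈ 35.328; in regime p = Θ(1/n^{1}) E[X] stays bounded (at the triangle threshold p ~ 1/n).


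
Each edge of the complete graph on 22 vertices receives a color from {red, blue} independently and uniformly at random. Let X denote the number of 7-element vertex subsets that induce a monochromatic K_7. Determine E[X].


Let X = Σ_S X_S over the C(22, 7) = 170544 subsets S of size 7, where X_S = 1 if the K_7 on S is monochromatic.
For a fixed S, the K_7 on S has C(7, 2) = 21 edges. P[all 21 edges red] = (1/2)^21, and likewise for blue, so P[monochromatic] = 2·(1/2)^21 = 2^{1 − 21} = 1/1048576.
Summing: E[X] = C(22, 7) · 2^{1 − 21} = 170544 · 1/1048576 = 10659/65536.
Numerically: E[X] ≈ 0.162643.

E[X] = C(22,7)·2^(1−C(7,2)) = 10659/65536 ≈ 0.162643.


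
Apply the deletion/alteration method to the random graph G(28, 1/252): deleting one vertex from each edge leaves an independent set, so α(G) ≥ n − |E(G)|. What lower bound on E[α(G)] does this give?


E[|E(G)|] = C(28, 2)·p = 378 · (1/252) = 3/2.
E[α(G)] ≥ n − E[|E(G)|] = 28 − 3/2 = 53/2.
Numerically: ≈ 26.50000.
(This is only a lower bound; the true E[α(G)] may be larger.)

E[α(G)] ≥ 53/2 ≈ 26.50000.


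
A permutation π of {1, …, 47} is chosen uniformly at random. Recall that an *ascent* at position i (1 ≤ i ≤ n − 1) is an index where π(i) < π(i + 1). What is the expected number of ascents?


Write X = Σ X_I over i = 1, …, 46, with X_I the indicator of one ascent.
There are 46 indicators.
For each fixed i, the pair (π(i), π(i+1)) is a uniformly random ordered pair of distinct values from {1, …, 47}; by symmetry P[π(i) < π(i+1)] = 1/2.
By linearity: E[X] = 46 · (1/2) = (47 − 1) · (1/2) = 23 ≈ 23.00000.

E[X] = 23 = 23.00000.


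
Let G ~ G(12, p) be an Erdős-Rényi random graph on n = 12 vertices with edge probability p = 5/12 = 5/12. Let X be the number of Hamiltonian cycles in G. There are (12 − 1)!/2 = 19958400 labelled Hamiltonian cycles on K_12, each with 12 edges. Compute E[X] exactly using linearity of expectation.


K_12 has (12 − 1)!/2 = 19958400 labelled Hamiltonian cycles.
For each such Hamiltonian cycle H, let X_H = 1 if all 12 edges of H are present in G. Then P[X_H = 1] = p^{12} = (5/12)^{12} = 244140625/8916100448256.
By linearity of expectation: E[X] = Σ_H E[X_H] = 19958400 · p^{12} = 19958400 · 244140625/8916100448256 = 469970703125/859963392.
Numerically: E[X] ≈ 547.

E[X] = 19958400 · (5/12)^{12} = 469970703125/859963392 ≈ 547.


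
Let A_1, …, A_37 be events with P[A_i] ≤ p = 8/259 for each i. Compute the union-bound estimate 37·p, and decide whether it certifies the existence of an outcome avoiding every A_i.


Union bound: P[∪_{i=1}^{37} A_i] ≤ Σ_i P[A_i] ≤ 37·p = 37·(8/259) = 8/7.
Numerically: 8/7 ≈ 1.142857.
Is 8/7 < 1? NO.
Since the bound 8/7 is ≥ 1, the union bound is uninformative here; it does NOT by itself certify existence.

37·p = 8/7 ≈ 1.142857; existence NOT certified by the union bound.


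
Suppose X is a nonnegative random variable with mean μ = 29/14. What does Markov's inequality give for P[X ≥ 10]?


μ = E[X] = 29/14, a = 10.
Markov: P[X ≥ 10] ≤ μ/a = (29/14)/10 = 29/140.
Numerically: ≈ 0.207143.
(Since a = 10 > μ = 2.071429, the bound 29/140 is < 1 and informative.)

P[X ≥ 10] ≤ 29/140 ≈ 0.207143.


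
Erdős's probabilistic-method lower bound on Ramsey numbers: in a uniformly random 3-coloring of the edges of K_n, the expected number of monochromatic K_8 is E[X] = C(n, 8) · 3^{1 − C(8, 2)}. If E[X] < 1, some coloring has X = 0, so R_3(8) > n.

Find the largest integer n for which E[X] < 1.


We need C(n, 8) · 3^{1 − 28} < 1, i.e. C(n, 8) < 3^{28 − 1} = 7625597484987.
Check values of n near the boundary:
  n = 150: C(150, 8) = 5257211409450; 5257211409450 < 7625597484987? YES
  n = 151: C(151, 8) = 5551321138650; 5551321138650 < 7625597484987? YES
  n = 152: C(152, 8) = 5859727868575; 5859727868575 < 7625597484987? YES
  n = 153: C(153, 8) = 6183023199255; 6183023199255 < 7625597484987? YES
  n = 154: C(154, 8) = 6521818990995; 6521818990995 < 7625597484987? YES
  n = 155: C(155, 8) = 6876747915675; 6876747915675 < 7625597484987? YES
  n = 156: C(156, 8) = 7248464019225; 7248464019225 < 7625597484987? YES
  n = 157: C(157, 8) = 7637643295425; 7637643295425 < 7625597484987? NO
  n = 158: C(158, 8) = 8044984271181; 8044984271181 < 7625597484987? NO
The largest n with C(n, 8) < 7625597484987 is n = 156 (where E[X] = 805384891025/847288609443 ≈ 0.951). Hence R_3(8) > 156, i.e. R_3(8) ≥ 157.

Largest n = 156; hence R_3(8) > 156.


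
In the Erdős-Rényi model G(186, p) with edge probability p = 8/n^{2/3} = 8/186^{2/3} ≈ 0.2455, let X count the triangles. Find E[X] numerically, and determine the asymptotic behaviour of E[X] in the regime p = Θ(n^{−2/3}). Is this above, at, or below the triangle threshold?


Number of potential triangles: C(186, 3) = 1055240.
Each occurs with probability p³ ≈ (0.2455)³ ≈ 1.479940e-02.
By linearity: E[X] = C(186, 3)·p³ ≈ 1055240 · 1.479940e-02 ≈ 15616.9176.
Since α = 2/3 < 1, p = c/n^{2/3} ≫ 1/n is above the triangle threshold p ~ 1/n. Asymptotically E[X] ~ (c³/6)·n^{3(1−α)} = (8³/6)·n^{1} → ∞; triangles are abundant w.h.p.

E[X] ≈ 15616.9176; in regime p = Θ(1/n^{2/3}) E[X] diverges (above the triangle threshold p ~ 1/n).


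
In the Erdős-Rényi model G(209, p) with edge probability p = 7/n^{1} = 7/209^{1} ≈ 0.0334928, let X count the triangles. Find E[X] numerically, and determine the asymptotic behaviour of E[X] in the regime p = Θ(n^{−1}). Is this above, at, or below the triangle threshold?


Number of potential triangles: C(209, 3) = 1499784.
Each occurs with probability p³ ≈ (0.0334928)³ ≈ 3.75712169e-05.
By linearity: E[X] = C(209, 3)·p³ ≈ 1499784 · 3.75712169e-05 ≈ 56.348710.
Here α = 1, so p = 7/n is exactly at the triangle threshold p ~ 1/n. Asymptotically E[X] → c³/6 = 7³/6 = 343/6 ≈ 57.166667, a bounded constant. In this regime the triangle count is asymptotically Poisson(c³/6).

E[X] ≈ 56.348710; in regime p = Θ(1/n^{1}) E[X] stays bounded (at the triangle threshold p ~ 1/n).


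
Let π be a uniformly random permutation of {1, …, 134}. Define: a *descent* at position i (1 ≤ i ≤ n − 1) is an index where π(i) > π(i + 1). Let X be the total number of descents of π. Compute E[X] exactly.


Write X = Σ X_I over i = 1, …, 133, with X_I the indicator of one descent.
There are 133 indicators.
For each fixed i, the pair (π(i), π(i+1)) is a uniformly random ordered pair of distinct values from {1, …, 134}; by symmetry P[π(i) > π(i+1)] = 1/2.
By linearity: E[X] = 133 · (1/2) = (134 − 1) · (1/2) = 133/2 ≈ 66.5000.

E[X] = 133/2 = 66.5000.


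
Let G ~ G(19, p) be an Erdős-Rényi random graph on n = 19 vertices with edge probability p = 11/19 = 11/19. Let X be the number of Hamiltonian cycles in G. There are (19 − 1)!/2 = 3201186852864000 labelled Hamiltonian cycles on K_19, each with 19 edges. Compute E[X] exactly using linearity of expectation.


K_19 has (19 − 1)!/2 = 3201186852864000 labelled Hamiltonian cycles.
For each such Hamiltonian cycle H, let X_H = 1 if all 19 edges of H are present in G. Then P[X_H = 1] = p^{19} = (11/19)^{19} = 61159090448414546291/1978419655660313589123979.
By linearity: E[X] = Σ_H E[X_H] = 3201186852864000 · p^{19} = 3201186852864000 · 61159090448414546291/1978419655660313589123979 = 195781676276584883979724733927424000/1978419655660313589123979.
Numerically: E[X] ≈ 9.896e+10.

E[X] = 3201186852864000 · (11/19)^{19} = 195781676276584883979724733927424000/1978419655660313589123979 ≈ 9.896e+10.


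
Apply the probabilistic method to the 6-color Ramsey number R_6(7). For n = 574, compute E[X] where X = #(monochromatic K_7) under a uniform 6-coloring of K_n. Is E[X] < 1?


E[X] = C(574, 7) · 6^{1 − 21} = 3926481655188664 · 6^{−20} = 3926481655188664/3656158440062976.
As a reduced fraction: E[X] = 490810206898583/457019805007872 ≈ 1.073936.
Is E[X] < 1? NO.
Since E[X] ≥ 1, the first-moment bound is inconclusive at n = 574; it does NOT by itself certify R_6(7) > 574.

E[X] = 490810206898583/457019805007872 ≈ 1.073936; E[X] ≥ 1; first-moment method inconclusive here.


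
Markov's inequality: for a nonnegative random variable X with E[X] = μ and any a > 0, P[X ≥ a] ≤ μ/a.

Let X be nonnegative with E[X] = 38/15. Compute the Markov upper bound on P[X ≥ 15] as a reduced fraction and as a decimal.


μ = E[X] = 38/15, a = 15.
Markov: P[X ≥ 15] ≤ μ/a = (38/15)/15 = 38/225.
Numerically: ≈ 0.1689.
(Since a = 15 > μ = 2.5333, the bound 38/225 is < 1 and informative.)

P[X ≥ 15] ≤ 38/225 ≈ 0.1689.


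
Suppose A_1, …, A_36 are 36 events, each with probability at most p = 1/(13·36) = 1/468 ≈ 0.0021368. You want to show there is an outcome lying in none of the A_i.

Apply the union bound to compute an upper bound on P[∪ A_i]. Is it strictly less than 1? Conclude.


Union bound: P[∪_{i=1}^{36} A_i] ≤ Σ_i P[A_i] ≤ 36·p = 36·(1/468) = 1/13.
Numerically: 1/13 ≈ 0.0769231.
Is 1/13 < 1? YES.
Since P[∪ A_i] ≤ 1/13 < 1, the complement has P[∩ A_i^c] ≥ 1 − 1/13 = 12/13 > 0, so some outcome avoids every A_i.

36·p = 1/13 ≈ 0.0769231; existence CERTIFIED by the union bound.


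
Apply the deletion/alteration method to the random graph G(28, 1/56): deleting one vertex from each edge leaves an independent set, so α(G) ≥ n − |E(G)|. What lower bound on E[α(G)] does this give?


E[|E(G)|] = C(28, 2)·p = 378 · (1/56) = 27/4.
E[α(G)] ≥ n − E[|E(G)|] = 28 − 27/4 = 85/4.
Numerically: ≈ 21.250000.
(This is only a lower bound; the true E[α(G)] may be larger.)

E[α(G)] ≥ 85/4 ≈ 21.250000.


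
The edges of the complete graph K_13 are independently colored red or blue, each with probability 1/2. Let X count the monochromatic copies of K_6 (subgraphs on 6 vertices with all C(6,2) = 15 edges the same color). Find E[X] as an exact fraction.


Let X = Σ_S X_S over the C(13, 6) = 1716 subsets S of size 6, where X_S = 1 if the K_6 on S is monochromatic.
For a fixed S, the K_6 on S has C(6, 2) = 15 edges. P[all 15 edges red] = (1/2)^15, and likewise for blue, so P[monochromatic] = 2·(1/2)^15 = 2^{1 − 15} = 1/16384.
By linearity of expectation: E[X] = C(13, 6) · 2^{1 − 15} = 1716 · 1/16384 = 429/4096.
Numerically: E[X] ≈ 0.105.

E[X] = C(13,6)·2^(1−C(6,2)) = 429/4096 ≈ 0.105.


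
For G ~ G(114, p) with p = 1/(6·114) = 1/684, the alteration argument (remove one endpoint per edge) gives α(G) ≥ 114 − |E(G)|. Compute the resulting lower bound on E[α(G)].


E[|E(G)|] = C(114, 2)·p = 6441 · (1/684) = 113/12.
E[α(G)] ≥ n − E[|E(G)|] = 114 − 113/12 = 1255/12.
Numerically: ≈ 104.58333.
(This is only a lower bound; the true E[α(G)] may be larger.)

E[α(G)] ≥ 1255/12 ≈ 104.58333.


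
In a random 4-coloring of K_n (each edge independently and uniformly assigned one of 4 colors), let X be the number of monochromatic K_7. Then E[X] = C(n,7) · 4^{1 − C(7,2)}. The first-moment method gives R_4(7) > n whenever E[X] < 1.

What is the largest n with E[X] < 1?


We need C(n, 7) · 4^{1 − 21} < 1, i.e. C(n, 7) < 4^{21 − 1} = 1099511627776.
Check values of n near the boundary:
  n = 175: C(175, 7) = 883208107275; 883208107275 < 1099511627776? YES
  n = 176: C(176, 7) = 919790691600; 919790691600 < 1099511627776? YES
  n = 177: C(177, 7) = 957664425960; 957664425960 < 1099511627776? YES
  n = 178: C(178, 7) = 996867063280; 996867063280 < 1099511627776? YES
  n = 179: C(179, 7) = 1037437234460; 1037437234460 < 1099511627776? YES
  n = 180: C(180, 7) = 1079414463600; 1079414463600 < 1099511627776? YES
  n = 181: C(181, 7) = 1122839183400; 1122839183400 < 1099511627776? NO
  n = 182: C(182, 7) = 1167752750736; 1167752750736 < 1099511627776? NO
The largest n with C(n, 7) < 1099511627776 is n = 180 (where E[X] = 67463403975/68719476736 ≈ 0.981722). Hence R_4(7) > 180, i.e. R_4(7) ≥ 181.

Largest n = 180; hence R_4(7) > 180.


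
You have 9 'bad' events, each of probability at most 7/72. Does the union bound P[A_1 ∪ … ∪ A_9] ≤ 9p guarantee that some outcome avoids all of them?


Union bound: P[∪_{i=1}^{9} A_i] ≤ Σ_i P[A_i] ≤ 9·p = 9·(7/72) = 7/8.
Numerically: 7/8 ≈ 0.8750000.
Is 7/8 < 1? YES.
Since P[∪ A_i] ≤ 7/8 < 1, the complement has P[∩ A_i^c] ≥ 1 − 7/8 = 1/8 > 0, so some outcome avoids every A_i.

9·p = 7/8 ≈ 0.8750000; existence CERTIFIED by the union bound.


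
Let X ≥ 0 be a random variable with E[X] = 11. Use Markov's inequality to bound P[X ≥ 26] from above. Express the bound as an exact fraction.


μ = E[X] = 11, a = 26.
Markov: P[X ≥ 26] ≤ μ/a = (11)/26 = 11/26.
Numerically: ≈ 0.4231.
(Since a = 26 > μ = 11.0000, the bound 11/26 is < 1 and informative.)

P[X ≥ 26] ≤ 11/26 ≈ 0.4231.


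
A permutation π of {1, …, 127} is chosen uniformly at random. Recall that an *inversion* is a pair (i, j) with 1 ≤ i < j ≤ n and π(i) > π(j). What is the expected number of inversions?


Write X = Σ X_I over the C(127, 2) = 8001 pairs i < j, with X_I the indicator of one inversion.
There are 8001 indicators.
For each fixed pair i < j, the values π(i) and π(j) are two distinct elements of {1, …, 127} in uniformly random order; by symmetry P[π(i) > π(j)] = 1/2.
By linearity: E[X] = 8001 · (1/2) = C(127, 2) · (1/2) = 8001/2 = 8001/2 ≈ 4000.5000.

E[X] = 8001/2 = 4000.5000.


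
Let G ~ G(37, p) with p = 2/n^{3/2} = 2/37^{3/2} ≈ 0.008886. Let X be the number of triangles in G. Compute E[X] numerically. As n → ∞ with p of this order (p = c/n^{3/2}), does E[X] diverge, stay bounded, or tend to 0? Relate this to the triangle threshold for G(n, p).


Number of potential triangles: C(37, 3) = 7770.
Each occurs with probability p³ ≈ (0.008886)³ ≈ 7.017497e-07.
By linearity: E[X] = C(37, 3)·p³ ≈ 7770 · 7.017497e-07 ≈ 0.0055.
Since α = 3/2 > 1, p = c/n^{3/2} = o(1/n) is below the triangle threshold p ~ 1/n. Asymptotically E[X] ~ (c³/6)·n^{3(1−α)} = (2³/6)·n^{-1.5} → 0, so by Markov's inequality G has no triangles w.h.p.

E[X] ≈ 0.0055; in regime p = Θ(1/n^{3/2}) E[X] tends to 0 (below the triangle threshold p ~ 1/n).


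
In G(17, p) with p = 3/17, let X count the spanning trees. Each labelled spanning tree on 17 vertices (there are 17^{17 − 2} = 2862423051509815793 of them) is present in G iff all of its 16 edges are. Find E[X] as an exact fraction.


K_17 has 17^{17 − 2} = 2862423051509815793 labelled spanning trees.
For each such spanning tree H, let X_H = 1 if all 16 edges of H are present in G. Then P[X_H = 1] = p^{16} = (3/17)^{16} = 43046721/48661191875666868481.
Summing the indicators: E[X] = Σ_H E[X_H] = 2862423051509815793 · p^{16} = 2862423051509815793 · 43046721/48661191875666868481 = 43046721/17.
Numerically: E[X] ≈ 2.53e+06.

E[X] = 2862423051509815793 · (3/17)^{16} = 43046721/17 ≈ 2.53e+06.


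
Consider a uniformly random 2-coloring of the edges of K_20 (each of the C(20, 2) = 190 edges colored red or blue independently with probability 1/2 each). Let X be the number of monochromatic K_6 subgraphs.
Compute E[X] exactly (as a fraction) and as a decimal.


Let X = Σ_S X_S over the C(20, 6) = 38760 subsets S of size 6, where X_S = 1 if the K_6 on S is monochromatic.
For a fixed S, the K_6 on S has C(6, 2) = 15 edges. P[all 15 edges red] = (1/2)^15, and likewise for blue, so P[monochromatic] = 2·(1/2)^15 = 2^{1 − 15} = 1/16384.
By linearity: E[X] = C(20, 6) · 2^{1 − 15} = 38760 · 1/16384 = 4845/2048.
Numerically: E[X] ≈ 2.3657.

E[X] = C(20,6)·2^(1−C(6,2)) = 4845/2048 ≈ 2.3657.


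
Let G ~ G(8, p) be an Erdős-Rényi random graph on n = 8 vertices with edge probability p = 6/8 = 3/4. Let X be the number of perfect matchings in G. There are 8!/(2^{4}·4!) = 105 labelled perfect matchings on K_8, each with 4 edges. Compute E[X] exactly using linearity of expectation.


K_8 has 8!/(2^{4}·4!) = 105 labelled perfect matchings.
For each such perfect matching H, let X_H = 1 if all 4 edges of H are present in G. Then P[X_H = 1] = p^{4} = (3/4)^{4} = 81/256.
By linearity: E[X] = Σ_H E[X_H] = 105 · p^{4} = 105 · 81/256 = 8505/256.
Numerically: E[X] ≈ 33.2227.

E[X] = 105 · (3/4)^{4} = 8505/256 ≈ 33.2227.


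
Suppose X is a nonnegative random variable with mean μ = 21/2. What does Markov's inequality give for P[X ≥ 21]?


μ = E[X] = 21/2, a = 21.
Markov: P[X ≥ 21] ≤ μ/a = (21/2)/21 = 1/2.
Numerically: ≈ 0.5000.
(Since a = 21 > μ = 10.5000, the bound 1/2 is < 1 and informative.)

P[X ≥ 21] ≤ 1/2 ≈ 0.5000.


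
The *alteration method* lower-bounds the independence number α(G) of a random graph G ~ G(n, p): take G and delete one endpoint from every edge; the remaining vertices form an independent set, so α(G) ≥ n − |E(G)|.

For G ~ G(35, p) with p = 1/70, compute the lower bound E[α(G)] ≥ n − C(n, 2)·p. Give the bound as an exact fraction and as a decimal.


E[|E(G)|] = C(35, 2)·p = 595 · (1/70) = 17/2.
E[α(G)] ≥ n − E[|E(G)|] = 35 − 17/2 = 53/2.
Numerically: ≈ 26.500.
(This is only a lower bound; the true E[α(G)] may be larger.)

E[α(G)] ≥ 53/2 ≈ 26.500.


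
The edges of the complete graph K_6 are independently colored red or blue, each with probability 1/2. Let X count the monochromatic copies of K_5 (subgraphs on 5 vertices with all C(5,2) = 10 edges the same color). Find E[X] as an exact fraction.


Let X = Σ_S X_S over the C(6, 5) = 6 subsets S of size 5, where X_S = 1 if the K_5 on S is monochromatic.
For a fixed S, the K_5 on S has C(5, 2) = 10 edges. P[all 10 edges red] = (1/2)^10, and likewise for blue, so P[monochromatic] = 2·(1/2)^10 = 2^{1 − 10} = 1/512.
By linearity: E[X] = C(6, 5) · 2^{1 − 10} = 6 · 1/512 = 3/256.
Numerically: E[X] ≈ 0.01172.

E[X] = C(6,5)·2^(1−C(5,2)) = 3/256 ≈ 0.01172.


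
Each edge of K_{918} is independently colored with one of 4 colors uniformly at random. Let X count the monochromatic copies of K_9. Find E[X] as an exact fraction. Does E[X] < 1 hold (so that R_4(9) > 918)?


E[X] = C(918, 9) · 4^{1 − 36} = 1226696518272037432620 · 4^{−35} = 1226696518272037432620/1180591620717411303424.
As a reduced fraction: E[X] = 306674129568009358155/295147905179352825856 ≈ 1.039.
Is E[X] < 1? NO.
Since E[X] ≥ 1, the first-moment bound is inconclusive at n = 918; it does NOT by itself certify R_4(9) > 918.

E[X] = 306674129568009358155/295147905179352825856 ≈ 1.039; E[X] ≥ 1; first-moment method inconclusive here.


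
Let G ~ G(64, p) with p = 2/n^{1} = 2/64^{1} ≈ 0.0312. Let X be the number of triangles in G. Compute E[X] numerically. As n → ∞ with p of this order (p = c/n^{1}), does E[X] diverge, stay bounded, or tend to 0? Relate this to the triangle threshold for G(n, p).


Number of potential triangles: C(64, 3) = 41664.
Each occurs with probability p³ ≈ (0.0312)³ ≈ 3.05176e-05.
By linearity: E[X] = C(64, 3)·p³ ≈ 41664 · 3.05176e-05 ≈ 1.271.
Here α = 1, so p = 2/n is exactly at the triangle threshold p ~ 1/n. Asymptotically E[X] → c³/6 = 2³/6 = 4/3 ≈ 1.333, a bounded constant. In this regime the triangle count is asymptotically Poisson(c³/6).

E[X] ≈ 1.271; in regime p = Θ(1/n^{1}) E[X] stays bounded (at the triangle threshold p ~ 1/n).


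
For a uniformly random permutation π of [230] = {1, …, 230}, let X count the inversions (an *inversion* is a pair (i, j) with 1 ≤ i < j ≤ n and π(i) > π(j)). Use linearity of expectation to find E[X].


Write X = Σ X_I over the C(230, 2) = 26335 pairs i < j, with X_I the indicator of one inversion.
There are 26335 indicators.
For each fixed pair i < j, the values π(i) and π(j) are two distinct elements of {1, …, 230} in uniformly random order; by symmetry P[π(i) > π(j)] = 1/2.
By linearity: E[X] = 26335 · (1/2) = C(230, 2) · (1/2) = 26335/2 = 26335/2 ≈ 13167.500000.

E[X] = 26335/2 = 13167.500000.


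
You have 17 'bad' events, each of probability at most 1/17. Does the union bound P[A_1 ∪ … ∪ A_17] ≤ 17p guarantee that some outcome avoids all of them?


Union bound: P[∪_{i=1}^{17} A_i] ≤ Σ_i P[A_i] ≤ 17·p = 17·(1/17) = 1.
Numerically: 1 ≈ 1.0000.
Is 1 < 1? NO.
Since the bound 1 is ≥ 1, the union bound is uninformative here; it does NOT by itself certify existence.

17·p = 1 ≈ 1.0000; existence NOT certified by the union bound.


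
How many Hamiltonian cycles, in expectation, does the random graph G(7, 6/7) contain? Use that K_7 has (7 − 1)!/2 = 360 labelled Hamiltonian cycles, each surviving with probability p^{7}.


K_7 has (7 − 1)!/2 = 360 labelled Hamiltonian cycles.
For each such Hamiltonian cycle H, let X_H = 1 if all 7 edges of H are present in G. Then P[X_H = 1] = p^{7} = (6/7)^{7} = 279936/823543.
By linearity: E[X] = Σ_H E[X_H] = 360 · p^{7} = 360 · 279936/823543 = 100776960/823543.
Numerically: E[X] ≈ 122.37.

E[X] = 360 · (6/7)^{7} = 100776960/823543 ≈ 122.37.


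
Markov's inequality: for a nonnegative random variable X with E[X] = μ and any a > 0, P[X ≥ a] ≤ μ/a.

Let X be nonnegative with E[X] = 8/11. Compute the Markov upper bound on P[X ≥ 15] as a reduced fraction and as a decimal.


μ = E[X] = 8/11, a = 15.
Markov: P[X ≥ 15] ≤ μ/a = (8/11)/15 = 8/165.
Numerically: ≈ 0.048.
(Since a = 15 > μ = 0.727, the bound 8/165 is < 1 and informative.)

P[X ≥ 15] ≤ 8/165 ≈ 0.048.


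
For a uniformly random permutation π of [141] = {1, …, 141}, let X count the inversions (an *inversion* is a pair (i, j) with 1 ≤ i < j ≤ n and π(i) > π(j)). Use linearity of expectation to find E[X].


Write X = Σ X_I over the C(141, 2) = 9870 pairs i < j, with X_I the indicator of one inversion.
There are 9870 indicators.
For each fixed pair i < j, the values π(i) and π(j) are two distinct elements of {1, …, 141} in uniformly random order; by symmetry P[π(i) > π(j)] = 1/2.
By linearity: E[X] = 9870 · (1/2) = C(141, 2) · (1/2) = 9870/2 = 4935 ≈ 4935.00000.

E[X] = 4935 = 4935.00000.


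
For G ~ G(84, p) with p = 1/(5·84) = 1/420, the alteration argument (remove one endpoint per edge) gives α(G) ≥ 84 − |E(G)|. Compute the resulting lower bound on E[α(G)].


E[|E(G)|] = C(84, 2)·p = 3486 · (1/420) = 83/10.
E[α(G)] ≥ n − E[|E(G)|] = 84 − 83/10 = 757/10.
Numerically: ≈ 75.700000.
(This is only a lower bound; the true E[α(G)] may be larger.)

E[α(G)] ≥ 757/10 ≈ 75.700000.


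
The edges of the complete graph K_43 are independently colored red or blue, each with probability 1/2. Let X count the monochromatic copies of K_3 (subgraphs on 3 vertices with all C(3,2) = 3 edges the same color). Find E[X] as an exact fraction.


Let X = Σ_S X_S over the C(43, 3) = 12341 subsets S of size 3, where X_S = 1 if the K_3 on S is monochromatic.
For a fixed S, the K_3 on S has C(3, 2) = 3 edges. P[all 3 edges red] = (1/2)^3, and likewise for blue, so P[monochromatic] = 2·(1/2)^3 = 2^{1 − 3} = 1/4.
By linearity: E[X] = C(43, 3) · 2^{1 − 3} = 12341 · 1/4 = 12341/4.
Numerically: E[X] ≈ 3085.250000.

E[X] = C(43,3)·2^(1−C(3,2)) = 12341/4 ≈ 3085.250000.


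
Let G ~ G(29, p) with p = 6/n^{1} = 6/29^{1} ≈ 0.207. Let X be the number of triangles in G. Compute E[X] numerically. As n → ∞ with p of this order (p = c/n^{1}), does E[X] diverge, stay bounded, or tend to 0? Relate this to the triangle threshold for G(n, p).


Number of potential triangles: C(29, 3) = 3654.
Each occurs with probability p³ ≈ (0.207)³ ≈ 8.85645e-03.
By linearity: E[X] = C(29, 3)·p³ ≈ 3654 · 8.85645e-03 ≈ 32.361.
Here α = 1, so p = 6/n is exactly at the triangle threshold p ~ 1/n. Asymptotically E[X] → c³/6 = 6³/6 = 36 ≈ 36.000, a bounded constant. In this regime the triangle count is asymptotically Poisson(c³/6).

E[X] ≈ 32.361; in regime p = Θ(1/n^{1}) E[X] stays bounded (at the triangle threshold p ~ 1/n).


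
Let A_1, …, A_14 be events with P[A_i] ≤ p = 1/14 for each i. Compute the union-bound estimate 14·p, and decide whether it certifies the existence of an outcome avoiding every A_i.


Union bound: P[∪_{i=1}^{14} A_i] ≤ Σ_i P[A_i] ≤ 14·p = 14·(1/14) = 1.
Numerically: 1 ≈ 1.0000000.
Is 1 < 1? NO.
Since the bound 1 is ≥ 1, the union bound is uninformative here; it does NOT by itself certify existence.

14·p = 1 ≈ 1.0000000; existence NOT certified by the union bound.


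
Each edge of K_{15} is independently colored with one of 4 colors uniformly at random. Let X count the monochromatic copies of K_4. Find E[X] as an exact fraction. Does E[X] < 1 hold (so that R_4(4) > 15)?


E[X] = C(15, 4) · 4^{1 − 6} = 1365 · 4^{−5} = 1365/1024.
As a reduced fraction: E[X] = 1365/1024 ≈ 1.333.
Is E[X] < 1? NO.
Since E[X] ≥ 1, the first-moment bound is inconclusive at n = 15; it does NOT by itself certify R_4(4) > 15.

E[X] = 1365/1024 ≈ 1.333; E[X] ≥ 1; first-moment method inconclusive here.


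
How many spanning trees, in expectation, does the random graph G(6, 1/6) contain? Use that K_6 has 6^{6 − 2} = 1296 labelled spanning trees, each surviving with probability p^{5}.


K_6 has 6^{6 − 2} = 1296 labelled spanning trees.
For each such spanning tree H, let X_H = 1 if all 5 edges of H are present in G. Then P[X_H = 1] = p^{5} = (1/6)^{5} = 1/7776.
Summing the indicators: E[X] = Σ_H E[X_H] = 1296 · p^{5} = 1296 · 1/7776 = 1/6.
Numerically: E[X] ≈ 0.1667.

E[X] = 1296 · (1/6)^{5} = 1/6 ≈ 0.1667.


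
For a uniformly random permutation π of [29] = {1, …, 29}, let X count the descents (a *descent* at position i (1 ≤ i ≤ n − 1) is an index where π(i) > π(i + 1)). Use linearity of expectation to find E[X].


Write X = Σ X_I over i = 1, …, 28, with X_I the indicator of one descent.
There are 28 indicators.
For each fixed i, the pair (π(i), π(i+1)) is a uniformly random ordered pair of distinct values from {1, …, 29}; by symmetry P[π(i) > π(i+1)] = 1/2.
By linearity: E[X] = 28 · (1/2) = (29 − 1) · (1/2) = 14 ≈ 14.000000.

E[X] = 14 = 14.000000.


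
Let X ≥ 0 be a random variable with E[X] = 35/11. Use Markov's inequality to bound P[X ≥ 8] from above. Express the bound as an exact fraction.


μ = E[X] = 35/11, a = 8.
Markov: P[X ≥ 8] ≤ μ/a = (35/11)/8 = 35/88.
Numerically: ≈ 0.398.
(Since a = 8 > μ = 3.182, the bound 35/88 is < 1 and informative.)

P[X ≥ 8] ≤ 35/88 ≈ 0.398.


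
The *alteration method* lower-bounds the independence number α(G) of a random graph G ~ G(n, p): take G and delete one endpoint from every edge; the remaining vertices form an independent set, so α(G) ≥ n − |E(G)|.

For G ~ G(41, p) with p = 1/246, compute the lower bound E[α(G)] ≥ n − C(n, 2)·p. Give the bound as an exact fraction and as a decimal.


E[|E(G)|] = C(41, 2)·p = 820 · (1/246) = 10/3.
E[α(G)] ≥ n − E[|E(G)|] = 41 − 10/3 = 113/3.
Numerically: ≈ 37.666667.
(This is only a lower bound; the true E[α(G)] may be larger.)

E[α(G)] ≥ 113/3 ≈ 37.666667.


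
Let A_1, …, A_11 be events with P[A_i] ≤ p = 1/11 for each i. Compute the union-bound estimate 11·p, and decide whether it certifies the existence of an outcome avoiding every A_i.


Union bound: P[∪_{i=1}^{11} A_i] ≤ Σ_i P[A_i] ≤ 11·p = 11·(1/11) = 1.
Numerically: 1 ≈ 1.0000000.
Is 1 < 1? NO.
Since the bound 1 is ≥ 1, the union bound is uninformative here; it does NOT by itself certify existence.

11·p = 1 ≈ 1.0000000; existence NOT certified by the union bound.


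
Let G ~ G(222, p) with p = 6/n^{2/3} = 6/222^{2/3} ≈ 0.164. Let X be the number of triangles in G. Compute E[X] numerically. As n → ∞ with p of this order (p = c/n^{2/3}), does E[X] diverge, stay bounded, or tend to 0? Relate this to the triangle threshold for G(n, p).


Number of potential triangles: C(222, 3) = 1798940.
Each occurs with probability p³ ≈ (0.164)³ ≈ 4.38276e-03.
By linearity: E[X] = C(222, 3)·p³ ≈ 1798940 · 4.38276e-03 ≈ 7884.324.
Since α = 2/3 < 1, p = c/n^{2/3} ≫ 1/n is above the triangle threshold p ~ 1/n. Asymptotically E[X] ~ (c³/6)·n^{3(1−α)} = (6³/6)·n^{1} → ∞; triangles are abundant w.h.p.

E[X] ≈ 7884.324; in regime p = Θ(1/n^{2/3}) E[X] diverges (above the triangle threshold p ~ 1/n).


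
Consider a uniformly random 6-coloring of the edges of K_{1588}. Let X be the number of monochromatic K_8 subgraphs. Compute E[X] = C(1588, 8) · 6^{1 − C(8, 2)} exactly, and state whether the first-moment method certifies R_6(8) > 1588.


E[X] = C(1588, 8) · 6^{1 − 28} = 985402800396653769702 · 6^{−27} = 985402800396653769702/1023490369077469249536.
As a reduced fraction: E[X] = 54744600022036320539/56860576059859402752 ≈ 0.962787.
Is E[X] < 1? YES.
Since E[X] < 1, there exists a 6-coloring of K_{1588} with no monochromatic K_8; hence R_6(8) > 1588.

E[X] = 54744600022036320539/56860576059859402752 ≈ 0.962787; E[X] < 1, so R_6(8) > 1588.
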